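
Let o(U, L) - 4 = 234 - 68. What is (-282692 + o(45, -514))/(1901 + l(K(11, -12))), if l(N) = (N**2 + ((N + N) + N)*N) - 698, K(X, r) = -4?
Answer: -282522/1267 ≈ -222.99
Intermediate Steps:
l(N) = -698 + 4*N**2 (l(N) = (N**2 + (2*N + N)*N) - 698 = (N**2 + (3*N)*N) - 698 = (N**2 + 3*N**2) - 698 = 4*N**2 - 698 = -698 + 4*N**2)
o(U, L) = 170 (o(U, L) = 4 + (234 - 68) = 4 + 166 = 170)
(-282692 + o(45, -514))/(1901 + l(K(11, -12))) = (-282692 + 170)/(1901 + (-698 + 4*(-4)**2)) = -282522/(1901 + (-698 + 4*16)) = -282522/(1901 + (-698 + 64)) = -282522/(1901 - 634) = -282522/1267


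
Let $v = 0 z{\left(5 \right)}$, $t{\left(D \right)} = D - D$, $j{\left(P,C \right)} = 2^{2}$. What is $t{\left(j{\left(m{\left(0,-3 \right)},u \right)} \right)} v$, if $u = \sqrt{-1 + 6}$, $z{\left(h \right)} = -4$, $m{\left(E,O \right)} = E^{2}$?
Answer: $0$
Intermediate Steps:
$u = \sqrt{5} \approx 2.2361$
$j{\left(P,C \right)} = 4$
$t{\left(D \right)} = 0$
$v = 0$ ($v = 0 \left(-4\right) = 0$)
$t{\left(j{\left(m{\left(0,-3 \right)},u \right)} \right)} v = 0 \cdot 0 = 0$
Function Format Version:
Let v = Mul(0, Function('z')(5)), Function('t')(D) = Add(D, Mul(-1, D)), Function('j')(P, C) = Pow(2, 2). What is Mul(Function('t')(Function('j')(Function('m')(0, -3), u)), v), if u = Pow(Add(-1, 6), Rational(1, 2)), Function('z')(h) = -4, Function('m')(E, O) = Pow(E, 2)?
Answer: 0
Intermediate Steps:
u = Pow(5, Rational(1, 2)) ≈ 2.2361
Function('j')(P, C) = 4
Function('t')(D) = 0
v = 0 (v = Mul(0, -4) = 0)
Mul(Function('t')(Function('j')(Function('m')(0, -3), u)), v) = Mul(0, 0) = 0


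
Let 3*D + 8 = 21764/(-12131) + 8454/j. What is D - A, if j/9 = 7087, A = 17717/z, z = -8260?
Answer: -982049362057/913026856140 ≈ -1.0756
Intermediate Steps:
A = -2531/1180 (A = 17717/(-8260) = 17717*(-1/8260) = -2531/1180 ≈ -2.1449)
j = 63783 (j = 9*7087 = 63783)
D = -2491876774/773751573 (D = -8/3 + (21764/(-12131) + 8454/63783)/3 = -8/3 + (21764*(-1/12131) + 8454*(1/63783))/3 = -8/3 + (-21764/12131 + 2818/21261)/3 = -8/3 + (⅓)*(-428539246/257917191) = -8/3 - 428539246/773751573 = -2491876774/773751573 ≈ -3.2205)
D - A = -2491876774/773751573 - 1*(-2531/1180) = -2491876774/773751573 + 2531/1180 = -982049362057/913026856140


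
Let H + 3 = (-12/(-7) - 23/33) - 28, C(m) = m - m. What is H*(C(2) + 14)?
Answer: -13852/33 ≈ -419.76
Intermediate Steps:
C(m) = 0
H = -6926/231 (H = -3 + ((-12/(-7) - 23/33) - 28) = -3 + ((-12*(-⅐) - 23*1/33) - 28) = -3 + ((12/7 - 23/33) - 28) = -3 + (235/231 - 28) = -3 - 6233/231 = -6926/231 ≈ -29.983)
H*(C(2) + 14) = -6926*(0 + 14)/231 = -6926/231*14 = -13852/33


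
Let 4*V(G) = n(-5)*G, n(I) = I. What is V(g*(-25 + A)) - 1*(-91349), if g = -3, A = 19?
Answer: 182653/2 ≈ 91327.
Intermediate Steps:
V(G) = -5*G/4 (V(G) = (-5*G)/4 = -5*G/4)
V(g*(-25 + A)) - 1*(-91349) = -(-15)*(-25 + 19)/4 - 1*(-91349) = -(-15)*(-6)/4 + 91349 = -5/4*18 + 91349 = -45/2 + 91349 = 182653/2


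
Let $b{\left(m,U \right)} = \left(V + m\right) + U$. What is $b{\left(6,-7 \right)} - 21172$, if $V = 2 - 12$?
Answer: $-21183$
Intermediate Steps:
$V = -10$ ($V = 2 - 12 = -10$)
$b{\left(m,U \right)} = -10 + U + m$ ($b{\left(m,U \right)} = \left(-10 + m\right) + U = -10 + U + m$)
$b{\left(6,-7 \right)} - 21172 = \left(-10 - 7 + 6\right) - 21172 = -11 - 21172 = -21183$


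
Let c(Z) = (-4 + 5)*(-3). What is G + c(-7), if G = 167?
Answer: 164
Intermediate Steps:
c(Z) = -3 (c(Z) = 1*(-3) = -3)
G + c(-7) = 167 - 3 = 164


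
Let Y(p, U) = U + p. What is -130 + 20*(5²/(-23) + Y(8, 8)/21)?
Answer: -65930/483 ≈ -136.50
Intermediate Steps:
-130 + 20*(5²/(-23) + Y(8, 8)/21) = -130 + 20*(5²/(-23) + (8 + 8)/21) = -130 + 20*(25*(-1/23) + 16*(1/21)) = -130 + 20*(-25/23 + 16/21) = -130 + 20*(-157/483) = -130 - 3140/483 = -65930/483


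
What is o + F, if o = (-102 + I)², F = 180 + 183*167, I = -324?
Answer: 212217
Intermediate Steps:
F = 30741 (F = 180 + 30561 = 30741)
o = 181476 (o = (-102 - 324)² = (-426)² = 181476)
o + F = 181476 + 30741 = 212217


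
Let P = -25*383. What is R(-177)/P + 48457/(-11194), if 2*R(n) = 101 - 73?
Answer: -464132491/107182550 ≈ -4.3303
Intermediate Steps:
P = -9575
R(n) = 14 (R(n) = (101 - 73)/2 = (½)*28 = 14)
R(-177)/P + 48457/(-11194) = 14/(-9575) + 48457/(-11194) = 14*(-1/9575) + 48457*(-1/11194) = -14/9575 - 48457/11194 = -464132491/107182550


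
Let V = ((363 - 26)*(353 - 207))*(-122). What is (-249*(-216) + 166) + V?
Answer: -5948694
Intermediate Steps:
V = -6002644 (V = (337*146)*(-122) = 49202*(-122) = -6002644)
(-249*(-216) + 166) + V = (-249*(-216) + 166) - 6002644 = (53784 + 166) - 6002644 = 53950 - 6002644 = -5948694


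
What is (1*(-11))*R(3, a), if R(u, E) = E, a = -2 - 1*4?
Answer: 66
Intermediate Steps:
a = -6 (a = -2 - 4 = -6)
(1*(-11))*R(3, a) = (1*(-11))*(-6) = -11*(-6) = 66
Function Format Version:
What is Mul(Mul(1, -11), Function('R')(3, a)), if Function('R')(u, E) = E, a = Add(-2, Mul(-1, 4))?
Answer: 66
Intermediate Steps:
a = -6 (a = Add(-2, -4) = -6)
Mul(Mul(1, -11), Function('R')(3, a)) = Mul(Mul(1, -11), -6) = Mul(-11, -6) = 66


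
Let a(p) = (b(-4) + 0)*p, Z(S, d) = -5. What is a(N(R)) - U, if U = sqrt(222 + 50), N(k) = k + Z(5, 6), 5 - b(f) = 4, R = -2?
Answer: -7 - 4*sqrt(17) ≈ -23.492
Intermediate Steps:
b(f) = 1 (b(f) = 5 - 1*4 = 5 - 4 = 1)
N(k) = -5 + k (N(k) = k - 5 = -5 + k)
U = 4*sqrt(17) (U = sqrt(272) = 4*sqrt(17) ≈ 16.492)
a(p) = p (a(p) = (1 + 0)*p = 1*p = p)
a(N(R)) - U = (-5 - 2) - 4*sqrt(17) = -7 - 4*sqrt(17)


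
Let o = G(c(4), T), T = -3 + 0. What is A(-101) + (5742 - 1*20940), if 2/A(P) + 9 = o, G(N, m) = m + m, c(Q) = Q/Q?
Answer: -227972/15 ≈ -15198.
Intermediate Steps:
T = -3
c(Q) = 1
G(N, m) = 2*m
o = -6 (o = 2*(-3) = -6)
A(P) = -2/15 (A(P) = 2/(-9 - 6) = 2/(-15) = 2*(-1/15) = -2/15)
A(-101) + (5742 - 1*20940) = -2/15 + (5742 - 1*20940) = -2/15 + (5742 - 20940) = -2/15 - 15198 = -227972/15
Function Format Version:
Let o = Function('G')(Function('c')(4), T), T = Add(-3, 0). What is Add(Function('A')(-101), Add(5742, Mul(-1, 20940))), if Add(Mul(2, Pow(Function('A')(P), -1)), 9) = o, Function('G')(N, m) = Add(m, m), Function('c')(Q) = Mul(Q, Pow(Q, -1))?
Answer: Rational(-227972, 15) ≈ -15198.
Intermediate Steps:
T = -3
Function('c')(Q) = 1
Function('G')(N, m) = Mul(2, m)
o = -6 (o = Mul(2, -3) = -6)
Function('A')(P) = Rational(-2, 15) (Function('A')(P) = Mul(2, Pow(Add(-9, -6), -1)) = Mul(2, Pow(-15, -1)) = Mul(2, Rational(-1, 15)) = Rational(-2, 15))
Add(Function('A')(-101), Add(5742, Mul(-1, 20940))) = Add(Rational(-2, 15), Add(5742, Mul(-1, 20940))) = Add(Rational(-2, 15), Add(5742, -20940)) = Add(Rational(-2, 15), -15198) = Rational(-227972, 15)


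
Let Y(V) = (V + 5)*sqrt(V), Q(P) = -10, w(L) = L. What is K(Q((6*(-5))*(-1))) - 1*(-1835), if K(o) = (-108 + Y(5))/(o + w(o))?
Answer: 9202/5 - sqrt(5)/2 ≈ 1839.3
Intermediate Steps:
Y(V) = sqrt(V)*(5 + V) (Y(V) = (5 + V)*sqrt(V) = sqrt(V)*(5 + V))
K(o) = (-108 + 10*sqrt(5))/(2*o) (K(o) = (-108 + sqrt(5)*(5 + 5))/(o + o) = (-108 + sqrt(5)*10)/((2*o)) = (-108 + 10*sqrt(5))*(1/(2*o)) = (-108 + 10*sqrt(5))/(2*o))
K(Q((6*(-5))*(-1))) - 1*(-1835) = (-54 + 5*sqrt(5))/(-10) - 1*(-1835) = -(-54 + 5*sqrt(5))/10 + 1835 = (27/5 - sqrt(5)/2) + 1835 = 9202/5 - sqrt(5)/2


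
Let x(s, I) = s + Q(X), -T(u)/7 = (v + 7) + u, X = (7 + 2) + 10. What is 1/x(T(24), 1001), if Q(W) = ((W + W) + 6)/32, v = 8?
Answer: -8/2173 ≈ -0.0036815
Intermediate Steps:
X = 19 (X = 9 + 10 = 19)
T(u) = -105 - 7*u (T(u) = -7*((8 + 7) + u) = -7*(15 + u) = -105 - 7*u)
Q(W) = 3/16 + W/16 (Q(W) = (2*W + 6)*(1/32) = (6 + 2*W)*(1/32) = 3/16 + W/16)
x(s, I) = 11/8 + s (x(s, I) = s + (3/16 + (1/16)*19) = s + (3/16 + 19/16) = s + 11/8 = 11/8 + s)
1/x(T(24), 1001) = 1/(11/8 + (-105 - 7*24)) = 1/(11/8 + (-105 - 168)) = 1/(11/8 - 273) = 1/(-2173/8) = -8/2173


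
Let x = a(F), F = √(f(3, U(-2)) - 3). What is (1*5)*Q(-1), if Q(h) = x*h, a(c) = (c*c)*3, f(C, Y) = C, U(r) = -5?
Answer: 0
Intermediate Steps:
F = 0 (F = √(3 - 3) = √0 = 0)
a(c) = 3*c² (a(c) = c²*3 = 3*c²)
x = 0 (x = 3*0² = 3*0 = 0)
Q(h) = 0 (Q(h) = 0*h = 0)
(1*5)*Q(-1) = (1*5)*0 = 5*0 = 0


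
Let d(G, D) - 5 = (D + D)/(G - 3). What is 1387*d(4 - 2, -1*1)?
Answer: 9709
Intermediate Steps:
d(G, D) = 5 + 2*D/(-3 + G) (d(G, D) = 5 + (D + D)/(G - 3) = 5 + (2*D)/(-3 + G) = 5 + 2*D/(-3 + G))
1387*d(4 - 2, -1*1) = 1387*((-15 + 2*(-1*1) + 5*(4 - 2))/(-3 + (4 - 2))) = 1387*((-15 + 2*(-1) + 5*2)/(-3 + 2)) = 1387*((-15 - 2 + 10)/(-1)) = 1387*(-1*(-7)) = 1387*7 = 9709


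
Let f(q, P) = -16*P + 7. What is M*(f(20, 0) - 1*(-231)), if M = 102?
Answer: 24276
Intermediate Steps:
f(q, P) = 7 - 16*P
M*(f(20, 0) - 1*(-231)) = 102*((7 - 16*0) - 1*(-231)) = 102*((7 + 0) + 231) = 102*(7 + 231) = 102*238 = 24276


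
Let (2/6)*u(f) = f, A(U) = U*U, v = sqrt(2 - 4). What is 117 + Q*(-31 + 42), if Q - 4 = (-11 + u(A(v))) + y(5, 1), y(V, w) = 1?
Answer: -15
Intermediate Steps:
v = I*sqrt(2) (v = sqrt(-2) = I*sqrt(2) ≈ 1.4142*I)
A(U) = U**2
u(f) = 3*f
Q = -12 (Q = 4 + ((-11 + 3*(I*sqrt(2))**2) + 1) = 4 + ((-11 + 3*(-2)) + 1) = 4 + ((-11 - 6) + 1) = 4 + (-17 + 1) = 4 - 16 = -12)
117 + Q*(-31 + 42) = 117 - 12*(-31 + 42) = 117 - 12*11 = 117 - 132 = -15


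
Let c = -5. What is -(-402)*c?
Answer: -2010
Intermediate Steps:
-(-402)*c = -(-402)*(-5) = -201*10 = -2010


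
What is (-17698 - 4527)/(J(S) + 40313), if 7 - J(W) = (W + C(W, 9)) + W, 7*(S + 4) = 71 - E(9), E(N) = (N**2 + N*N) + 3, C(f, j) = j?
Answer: -155575/282421 ≈ -0.55086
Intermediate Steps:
E(N) = 3 + 2*N**2 (E(N) = (N**2 + N**2) + 3 = 2*N**2 + 3 = 3 + 2*N**2)
S = -122/7 (S = -4 + (71 - (3 + 2*9**2))/7 = -4 + (71 - (3 + 2*81))/7 = -4 + (71 - (3 + 162))/7 = -4 + (71 - 1*165)/7 = -4 + (71 - 165)/7 = -4 + (1/7)*(-94) = -4 - 94/7 = -122/7 ≈ -17.429)
J(W) = -2 - 2*W (J(W) = 7 - ((W + 9) + W) = 7 - ((9 + W) + W) = 7 - (9 + 2*W) = 7 + (-9 - 2*W) = -2 - 2*W)
(-17698 - 4527)/(J(S) + 40313) = (-17698 - 4527)/((-2 - 2*(-122/7)) + 40313) = -22225/((-2 + 244/7) + 40313) = -22225/(230/7 + 40313) = -22225/282421/7 = -22225*7/282421 = -155575/282421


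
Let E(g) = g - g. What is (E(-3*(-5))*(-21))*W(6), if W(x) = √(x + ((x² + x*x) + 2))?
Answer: 0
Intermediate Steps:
E(g) = 0
W(x) = √(2 + x + 2*x²) (W(x) = √(x + ((x² + x²) + 2)) = √(x + (2*x² + 2)) = √(x + (2 + 2*x²)) = √(2 + x + 2*x²))
(E(-3*(-5))*(-21))*W(6) = (0*(-21))*√(2 + 6 + 2*6²) = 0*√(2 + 6 + 2*36) = 0*√(2 + 6 + 72) = 0*√80 = 0*(4*√5) = 0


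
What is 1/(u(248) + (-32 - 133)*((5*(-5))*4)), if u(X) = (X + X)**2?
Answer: 1/262516 ≈ 3.8093e-6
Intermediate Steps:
u(X) = 4*X**2 (u(X) = (2*X)**2 = 4*X**2)
1/(u(248) + (-32 - 133)*((5*(-5))*4)) = 1/(4*248**2 + (-32 - 133)*((5*(-5))*4)) = 1/(4*61504 - (-4125)*4) = 1/(246016 - 165*(-100)) = 1/(246016 + 16500) = 1/262516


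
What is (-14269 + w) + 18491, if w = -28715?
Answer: -24493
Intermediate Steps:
(-14269 + w) + 18491 = (-14269 - 28715) + 18491 = -42984 + 18491 = -24493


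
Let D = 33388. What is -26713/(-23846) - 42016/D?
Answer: -27504973/199042562 ≈ -0.13819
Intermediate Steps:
-26713/(-23846) - 42016/D = -26713/(-23846) - 42016/33388 = -26713*(-1/23846) - 42016*1/33388 = 26713/23846 - 10504/8347 = -27504973/199042562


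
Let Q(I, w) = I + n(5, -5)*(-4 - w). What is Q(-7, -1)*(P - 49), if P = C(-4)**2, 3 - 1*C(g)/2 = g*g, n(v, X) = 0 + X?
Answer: 5016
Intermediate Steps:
n(v, X) = X
C(g) = 6 - 2*g**2 (C(g) = 6 - 2*g*g = 6 - 2*g**2)
Q(I, w) = 20 + I + 5*w (Q(I, w) = I - 5*(-4 - w) = I + (20 + 5*w) = 20 + I + 5*w)
P = 676 (P = (6 - 2*(-4)**2)**2 = (6 - 2*16)**2 = (6 - 32)**2 = (-26)**2 = 676)
Q(-7, -1)*(P - 49) = (20 - 7 + 5*(-1))*(676 - 49) = (20 - 7 - 5)*627 = 8*627 = 5016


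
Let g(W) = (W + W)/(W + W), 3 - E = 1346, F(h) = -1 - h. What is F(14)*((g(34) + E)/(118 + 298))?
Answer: 10065/208 ≈ 48.389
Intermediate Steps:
E = -1343 (E = 3 - 1*1346 = 3 - 1346 = -1343)
g(W) = 1 (g(W) = (2*W)/((2*W)) = (2*W)*(1/(2*W)) = 1)
F(14)*((g(34) + E)/(118 + 298)) = (-1 - 1*14)*((1 - 1343)/(118 + 298)) = (-1 - 14)*(-1342/416) = -(-20130)/416 = -15*(-671/208) = 10065/208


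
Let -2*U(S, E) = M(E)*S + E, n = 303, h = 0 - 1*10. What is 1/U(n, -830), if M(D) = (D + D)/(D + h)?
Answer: 28/3237 ≈ 0.0086500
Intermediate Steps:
h = -10 (h = 0 - 10 = -10)
M(D) = 2*D/(-10 + D) (M(D) = (D + D)/(D - 10) = (2*D)/(-10 + D) = 2*D/(-10 + D))
U(S, E) = -E/2 - E*S/(-10 + E) (U(S, E) = -((2*E/(-10 + E))*S + E)/2 = -(2*E*S/(-10 + E) + E)/2 = -(E + 2*E*S/(-10 + E))/2 = -E/2 - E*S/(-10 + E))
1/U(n, -830) = 1/((½)*(-830)*(10 - 1*(-830) - 2*303)/(-10 - 830)) = 1/((½)*(-830)*(10 + 830 - 606)/(-840)) = 1/((½)*(-830)*(-1/840)*234) = 1/(3237/28) = 28/3237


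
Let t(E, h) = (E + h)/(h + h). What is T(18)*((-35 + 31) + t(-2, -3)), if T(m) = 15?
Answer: -95/2 ≈ -47.500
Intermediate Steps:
t(E, h) = (E + h)/(2*h) (t(E, h) = (E + h)/((2*h)) = (E + h)*(1/(2*h)) = (E + h)/(2*h))
T(18)*((-35 + 31) + t(-2, -3)) = 15*((-35 + 31) + (½)*(-2 - 3)/(-3)) = 15*(-4 + (½)*(-⅓)*(-5)) = 15*(-4 + ⅚) = 15*(-19/6) = -95/2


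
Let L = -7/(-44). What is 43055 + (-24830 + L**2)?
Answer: 35283649/1936 ≈ 18225.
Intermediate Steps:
L = 7/44 (L = -7*(-1/44) = 7/44 ≈ 0.15909)
43055 + (-24830 + L**2) = 43055 + (-24830 + (7/44)**2) = 43055 + (-24830 + 49/1936) = 43055 - 48070831/1936 = 35283649/1936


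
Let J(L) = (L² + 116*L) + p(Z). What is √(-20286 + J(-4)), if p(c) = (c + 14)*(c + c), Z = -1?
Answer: 2*I*√5190 ≈ 144.08*I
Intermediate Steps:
p(c) = 2*c*(14 + c) (p(c) = (14 + c)*(2*c) = 2*c*(14 + c))
J(L) = -26 + L² + 116*L (J(L) = (L² + 116*L) + 2*(-1)*(14 - 1) = (L² + 116*L) + 2*(-1)*13 = (L² + 116*L) - 26 = -26 + L² + 116*L)
√(-20286 + J(-4)) = √(-20286 + (-26 + (-4)² + 116*(-4))) = √(-20286 + (-26 + 16 - 464)) = √(-20286 - 474) = √(-20760) = 2*I*√5190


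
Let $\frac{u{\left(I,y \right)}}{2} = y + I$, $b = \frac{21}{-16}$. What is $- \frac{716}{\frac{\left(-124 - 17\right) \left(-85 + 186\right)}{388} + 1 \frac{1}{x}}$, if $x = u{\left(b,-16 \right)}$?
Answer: $\frac{76952816}{3947861} \approx 19.492$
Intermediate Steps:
$b = - \frac{21}{16}$ ($b = 21 \left(- \frac{1}{16}\right) = - \frac{21}{16} \approx -1.3125$)
$u{\left(I,y \right)} = 2 I + 2 y$ ($u{\left(I,y \right)} = 2 \left(y + I\right) = 2 \left(I + y\right) = 2 I + 2 y$)
$x = - \frac{277}{8}$ ($x = 2 \left(- \frac{21}{16}\right) + 2 \left(-16\right) = - \frac{21}{8} - 32 = - \frac{277}{8} \approx -34.625$)
$- \frac{716}{\frac{\left(-124 - 17\right) \left(-85 + 186\right)}{388} + 1 \frac{1}{x}} = - \frac{716}{\frac{\left(-124 - 17\right) \left(-85 + 186\right)}{388} + 1 \frac{1}{- \frac{277}{8}}} = - \frac{716}{\left(-141\right) 101 \cdot \frac{1}{388} + 1 \left(- \frac{8}{277}\right)} = - \frac{716}{\left(-14241\right) \frac{1}{388} - \frac{8}{277}} = - \frac{716}{- \frac{14241}{388} - \frac{8}{277}} = - \frac{716}{- \frac{3947861}{107476}} = \left(-716\right) \left(- \frac{107476}{3947861}\right) = \frac{76952816}{3947861}$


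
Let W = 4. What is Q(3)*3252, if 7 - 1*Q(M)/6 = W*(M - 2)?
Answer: 58536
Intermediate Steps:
Q(M) = 90 - 24*M (Q(M) = 42 - 24*(M - 2) = 42 - 24*(-2 + M) = 42 - 6*(-8 + 4*M) = 42 + (48 - 24*M) = 90 - 24*M)
Q(3)*3252 = (90 - 24*3)*3252 = (90 - 72)*3252 = 18*3252 = 58536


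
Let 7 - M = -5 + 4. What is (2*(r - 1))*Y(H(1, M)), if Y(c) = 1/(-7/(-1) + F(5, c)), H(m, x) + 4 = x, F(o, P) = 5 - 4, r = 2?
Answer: ¼ ≈ 0.25000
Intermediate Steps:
F(o, P) = 1
M = 8 (M = 7 - (-5 + 4) = 7 - 1*(-1) = 7 + 1 = 8)
H(m, x) = -4 + x
Y(c) = ⅛ (Y(c) = 1/(-7/(-1) + 1) = 1/(-7*(-1) + 1) = 1/(7 + 1) = 1/8 = ⅛)
(2*(r - 1))*Y(H(1, M)) = (2*(2 - 1))*(⅛) = (2*1)*(⅛) = 2*(⅛) = ¼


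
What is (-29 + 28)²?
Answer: 1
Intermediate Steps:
(-29 + 28)² = (-1)² = 1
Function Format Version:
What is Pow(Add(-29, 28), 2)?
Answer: 1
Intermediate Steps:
Pow(Add(-29, 28), 2) = Pow(-1, 2) = 1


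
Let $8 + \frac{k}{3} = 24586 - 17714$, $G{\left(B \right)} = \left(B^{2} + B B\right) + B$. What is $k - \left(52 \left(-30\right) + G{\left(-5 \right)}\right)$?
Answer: $22107$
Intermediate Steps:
$G{\left(B \right)} = B + 2 B^{2}$ ($G{\left(B \right)} = \left(B^{2} + B^{2}\right) + B = 2 B^{2} + B = B + 2 B^{2}$)
$k = 20592$ ($k = -24 + 3 \left(24586 - 17714\right) = -24 + 3 \cdot 6872 = -24 + 20616 = 20592$)
$k - \left(52 \left(-30\right) + G{\left(-5 \right)}\right) = 20592 - \left(52 \left(-30\right) - 5 \left(1 + 2 \left(-5\right)\right)\right) = 20592 - \left(-1560 - 5 \left(1 - 10\right)\right) = 20592 - \left(-1560 - -45\right) = 20592 - \left(-1560 + 45\right) = 20592 - -1515 = 20592 + 1515 = 22107$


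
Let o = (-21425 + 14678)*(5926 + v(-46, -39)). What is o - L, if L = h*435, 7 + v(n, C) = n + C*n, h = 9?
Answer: -51733164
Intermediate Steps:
v(n, C) = -7 + n + C*n (v(n, C) = -7 + (n + C*n) = -7 + n + C*n)
L = 3915 (L = 9*435 = 3915)
o = -51729249 (o = (-21425 + 14678)*(5926 + (-7 - 46 - 39*(-46))) = -6747*(5926 + (-7 - 46 + 1794)) = -6747*(5926 + 1741) = -6747*7667 = -51729249)
o - L = -51729249 - 1*3915 = -51729249 - 3915 = -51733164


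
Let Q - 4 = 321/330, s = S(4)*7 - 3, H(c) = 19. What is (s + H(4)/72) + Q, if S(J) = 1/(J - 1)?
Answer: 18097/3960 ≈ 4.5699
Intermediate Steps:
S(J) = 1/(-1 + J)
s = -2/3 (s = 7/(-1 + 4) - 3 = 7/3 - 3 = -2/3 ≈ -0.66667)
Q = 547/110 (Q = 4 + 321/330 = 4 + 321*(1/330) = 4 + 107/110 = 547/110 ≈ 4.9727)
(s + H(4)/72) + Q = (-2/3 + 19/72) + 547/110 = -29/72 + 547/110 = 18097/3960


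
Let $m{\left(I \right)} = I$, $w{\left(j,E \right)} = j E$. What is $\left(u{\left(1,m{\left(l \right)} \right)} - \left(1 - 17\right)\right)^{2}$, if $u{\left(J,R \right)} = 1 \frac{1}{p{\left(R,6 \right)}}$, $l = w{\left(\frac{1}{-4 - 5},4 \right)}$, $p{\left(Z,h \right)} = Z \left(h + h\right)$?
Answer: $\frac{64009}{256} \approx 250.04$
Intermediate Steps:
$p{\left(Z,h \right)} = 2 Z h$ ($p{\left(Z,h \right)} = Z 2 h = 2 Z h$)
$w{\left(j,E \right)} = E j$
$l = - \frac{4}{9}$ ($l = \frac{4}{-4 - 5} = \frac{4}{-9} = 4 \left(- \frac{1}{9}\right) = - \frac{4}{9} \approx -0.44444$)
$u{\left(J,R \right)} = \frac{1}{12 R}$ ($u{\left(J,R \right)} = 1 \frac{1}{2 R 6} = 1 \frac{1}{12 R} = \frac{1}{12 R}$)
$\left(u{\left(1,m{\left(l \right)} \right)} - \left(1 - 17\right)\right)^{2} = \left(\frac{1}{12 \left(- \frac{4}{9}\right)} - \left(1 - 17\right)\right)^{2} = \left(\frac{1}{12} \left(- \frac{9}{4}\right) - -16\right)^{2} = \left(- \frac{3}{16} + 16\right)^{2} = \left(\frac{253}{16}\right)^{2} = \frac{64009}{256}$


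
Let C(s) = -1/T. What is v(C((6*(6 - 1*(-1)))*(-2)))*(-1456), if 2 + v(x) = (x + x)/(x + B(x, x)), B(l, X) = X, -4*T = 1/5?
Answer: 1456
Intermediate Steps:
T = -1/20 (T = -1/(4*5) = -¼*⅕ = -1/20 ≈ -0.050000)
C(s) = 20 (C(s) = -1/(-1/20) = -1*(-20) = 20)
v(x) = -1 (v(x) = -2 + (x + x)/(x + x) = -2 + (2*x)/((2*x)) = -2 + (2*x)*(1/(2*x)) = -2 + 1 = -1)
v(C((6*(6 - 1*(-1)))*(-2)))*(-1456) = -1*(-1456) = 1456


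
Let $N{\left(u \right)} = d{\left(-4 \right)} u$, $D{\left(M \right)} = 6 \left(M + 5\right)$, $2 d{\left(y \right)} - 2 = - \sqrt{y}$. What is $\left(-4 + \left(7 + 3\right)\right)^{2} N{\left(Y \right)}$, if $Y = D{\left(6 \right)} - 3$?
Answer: $2268 - 2268 i \approx 2268.0 - 2268.0 i$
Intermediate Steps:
$d{\left(y \right)} = 1 - \frac{\sqrt{y}}{2}$ ($d{\left(y \right)} = 1 + \frac{\left(-1\right) \sqrt{y}}{2} = 1 - \frac{\sqrt{y}}{2}$)
$D{\left(M \right)} = 30 + 6 M$ ($D{\left(M \right)} = 6 \left(5 + M\right) = 30 + 6 M$)
$Y = 63$ ($Y = \left(30 + 6 \cdot 6\right) - 3 = \left(30 + 36\right) - 3 = 66 - 3 = 63$)
$N{\left(u \right)} = u \left(1 - i\right)$ ($N{\left(u \right)} = \left(1 - \frac{\sqrt{-4}}{2}\right) u = \left(1 - \frac{2 i}{2}\right) u = \left(1 - i\right) u = u \left(1 - i\right)$)
$\left(-4 + \left(7 + 3\right)\right)^{2} N{\left(Y \right)} = \left(-4 + \left(7 + 3\right)\right)^{2} \cdot 63 \left(1 - i\right) = \left(-4 + 10\right)^{2} \left(63 - 63 i\right) = 6^{2} \left(63 - 63 i\right) = 36 \left(63 - 63 i\right) = 2268 - 2268 i$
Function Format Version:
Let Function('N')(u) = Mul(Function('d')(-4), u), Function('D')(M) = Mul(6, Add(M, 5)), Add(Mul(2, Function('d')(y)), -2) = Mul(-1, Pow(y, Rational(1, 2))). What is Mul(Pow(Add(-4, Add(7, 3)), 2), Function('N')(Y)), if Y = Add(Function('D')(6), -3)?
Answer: Add(2268, Mul(-2268, I)) ≈ Add(2268.0, Mul(-2268.0, I))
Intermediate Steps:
Function('d')(y) = Add(1, Mul(Rational(-1, 2), Pow(y, Rational(1, 2)))) (Function('d')(y) = Add(1, Mul(Rational(1, 2), Mul(-1, Pow(y, Rational(1, 2))))) = Add(1, Mul(Rational(-1, 2), Pow(y, Rational(1, 2)))))
Function('D')(M) = Add(30, Mul(6, M)) (Function('D')(M) = Mul(6, Add(5, M)) = Add(30, Mul(6, M)))
Y = 63 (Y = Add(Add(30, Mul(6, 6)), -3) = Add(Add(30, 36), -3) = Add(66, -3) = 63)
Function('N')(u) = Mul(u, Add(1, Mul(-1, I))) (Function('N')(u) = Mul(Add(1, Mul(Rational(-1, 2), Pow(-4, Rational(1, 2)))), u) = Mul(Add(1, Mul(Rational(-1, 2), Mul(2, I))), u) = Mul(Add(1, Mul(-1, I)), u) = Mul(u, Add(1, Mul(-1, I))))
Mul(Pow(Add(-4, Add(7, 3)), 2), Function('N')(Y)) = Mul(Pow(Add(-4, Add(7, 3)), 2), Mul(63, Add(1, Mul(-1, I)))) = Mul(Pow(Add(-4, 10), 2), Add(63, Mul(-63, I))) = Mul(Pow(6, 2), Add(63, Mul(-63, I))) = Mul(36, Add(63, Mul(-63, I))) = Add(2268, Mul(-2268, I))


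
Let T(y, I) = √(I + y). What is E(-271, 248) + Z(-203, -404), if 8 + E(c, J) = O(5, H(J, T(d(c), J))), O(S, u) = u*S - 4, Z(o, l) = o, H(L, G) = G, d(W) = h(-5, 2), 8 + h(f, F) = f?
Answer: -215 + 5*√235 ≈ -138.35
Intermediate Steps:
h(f, F) = -8 + f
d(W) = -13 (d(W) = -8 - 5 = -13)
O(S, u) = -4 + S*u (O(S, u) = S*u - 4 = -4 + S*u)
E(c, J) = -12 + 5*√(-13 + J) (E(c, J) = -8 + (-4 + 5*√(J - 13)) = -8 + (-4 + 5*√(-13 + J)) = -12 + 5*√(-13 + J))
E(-271, 248) + Z(-203, -404) = (-12 + 5*√(-13 + 248)) - 203 = (-12 + 5*√235) - 203 = -215 + 5*√235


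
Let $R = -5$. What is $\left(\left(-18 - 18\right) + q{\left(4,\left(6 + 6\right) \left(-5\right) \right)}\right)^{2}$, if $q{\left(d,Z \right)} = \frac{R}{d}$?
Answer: $\frac{22201}{16} \approx 1387.6$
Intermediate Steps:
$q{\left(d,Z \right)} = - \frac{5}{d}$
$\left(\left(-18 - 18\right) + q{\left(4,\left(6 + 6\right) \left(-5\right) \right)}\right)^{2} = \left(\left(-18 - 18\right) - \frac{5}{4}\right)^{2} = \left(-36 - \frac{5}{4}\right)^{2} = \left(- \frac{149}{4}\right)^{2} = \frac{22201}{16}$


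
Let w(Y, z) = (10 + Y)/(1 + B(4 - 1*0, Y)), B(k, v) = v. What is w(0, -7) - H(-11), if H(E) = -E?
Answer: -1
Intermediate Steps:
w(Y, z) = (10 + Y)/(1 + Y)
w(0, -7) - H(-11) = (10 + 0)/(1 + 0) - (-1)*(-11) = 10/1 - 1*11 = 1*10 - 11 = 10 - 11 = -1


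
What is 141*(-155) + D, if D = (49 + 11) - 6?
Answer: -21801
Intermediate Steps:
D = 54 (D = 60 - 6 = 54)
141*(-155) + D = 141*(-155) + 54 = -21855 + 54 = -21801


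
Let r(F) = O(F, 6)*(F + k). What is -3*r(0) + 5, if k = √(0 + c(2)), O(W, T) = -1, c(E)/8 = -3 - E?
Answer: 5 + 6*I*√10 ≈ 5.0 + 18.974*I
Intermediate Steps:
c(E) = -24 - 8*E (c(E) = 8*(-3 - E) = -24 - 8*E)
k = 2*I*√10 (k = √(0 + (-24 - 8*2)) = √(0 + (-24 - 16)) = √(0 - 40) = √(-40) = 2*I*√10 ≈ 6.3246*I)
r(F) = -F - 2*I*√10 (r(F) = -(F + 2*I*√10) = -F - 2*I*√10)
-3*r(0) + 5 = -3*(-1*0 - 2*I*√10) + 5 = -3*(0 - 2*I*√10) + 5 = -(-6)*I*√10 + 5 = 6*I*√10 + 5 = 5 + 6*I*√10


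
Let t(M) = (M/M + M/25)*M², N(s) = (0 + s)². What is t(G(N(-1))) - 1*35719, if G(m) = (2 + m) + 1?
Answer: -892511/25 ≈ -35700.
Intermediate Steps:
N(s) = s²
G(m) = 3 + m
t(M) = M²*(1 + M/25) (t(M) = (1 + M*(1/25))*M² = (1 + M/25)*M² = M²*(1 + M/25))
t(G(N(-1))) - 1*35719 = (3 + (-1)²)²*(25 + (3 + (-1)²))/25 - 1*35719 = (3 + 1)²*(25 + (3 + 1))/25 - 35719 = (1/25)*4²*(25 + 4) - 35719 = (1/25)*16*29 - 35719 = 464/25 - 35719 = -892511/25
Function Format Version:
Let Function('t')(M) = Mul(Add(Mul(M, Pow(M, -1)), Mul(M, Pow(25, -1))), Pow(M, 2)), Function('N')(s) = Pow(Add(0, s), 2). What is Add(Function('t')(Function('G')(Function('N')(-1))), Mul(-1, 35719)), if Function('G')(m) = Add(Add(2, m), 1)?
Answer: Rational(-892511, 25) ≈ -35700.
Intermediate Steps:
Function('N')(s) = Pow(s, 2)
Function('G')(m) = Add(3, m)
Function('t')(M) = Mul(Pow(M, 2), Add(1, Mul(Rational(1, 25), M))) (Function('t')(M) = Mul(Add(1, Mul(M, Rational(1, 25))), Pow(M, 2)) = Mul(Add(1, Mul(Rational(1, 25), M)), Pow(M, 2)) = Mul(Pow(M, 2), Add(1, Mul(Rational(1, 25), M))))
Add(Function('t')(Function('G')(Function('N')(-1))), Mul(-1, 35719)) = Add(Mul(Rational(1, 25), Pow(Add(3, Pow(-1, 2)), 2), Add(25, Add(3, Pow(-1, 2)))), Mul(-1, 35719)) = Add(Mul(Rational(1, 25), Pow(Add(3, 1), 2), Add(25, Add(3, 1))), -35719) = Add(Mul(Rational(1, 25), Pow(4, 2), Add(25, 4)), -35719) = Add(Mul(Rational(1, 25), 16, 29), -35719) = Add(Rational(464, 25), -35719) = Rational(-892511, 25)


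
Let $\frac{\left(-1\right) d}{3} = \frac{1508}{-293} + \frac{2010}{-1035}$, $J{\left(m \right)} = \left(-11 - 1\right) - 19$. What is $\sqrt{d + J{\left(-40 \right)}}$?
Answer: $\frac{i \sqrt{442044705}}{6739} \approx 3.1199 i$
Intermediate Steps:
$J{\left(m \right)} = -31$ ($J{\left(m \right)} = -12 - 19 = -31$)
$d = \frac{143314}{6739}$ ($d = - 3 \left(\frac{1508}{-293} + \frac{2010}{-1035}\right) = - 3 \left(1508 \left(- \frac{1}{293}\right) + 2010 \left(- \frac{1}{1035}\right)\right) = - 3 \left(- \frac{1508}{293} - \frac{134}{69}\right) = \left(-3\right) \left(- \frac{143314}{20217}\right) = \frac{143314}{6739} \approx 21.266$)
$\sqrt{d + J{\left(-40 \right)}} = \sqrt{\frac{143314}{6739} - 31} = \sqrt{- \frac{65595}{6739}} = \frac{i \sqrt{442044705}}{6739}$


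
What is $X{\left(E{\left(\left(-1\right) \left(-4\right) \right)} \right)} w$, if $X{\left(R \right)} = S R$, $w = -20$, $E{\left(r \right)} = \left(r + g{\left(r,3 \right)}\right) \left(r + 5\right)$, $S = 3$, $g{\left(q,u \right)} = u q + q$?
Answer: $-10800$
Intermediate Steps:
$g{\left(q,u \right)} = q + q u$ ($g{\left(q,u \right)} = q u + q = q + q u$)
$E{\left(r \right)} = 5 r \left(5 + r\right)$ ($E{\left(r \right)} = \left(r + r \left(1 + 3\right)\right) \left(r + 5\right) = \left(r + r 4\right) \left(5 + r\right) = \left(r + 4 r\right) \left(5 + r\right) = 5 r \left(5 + r\right)$)
$X{\left(R \right)} = 3 R$
$X{\left(E{\left(\left(-1\right) \left(-4\right) \right)} \right)} w = 3 \cdot 5 \left(\left(-1\right) \left(-4\right)\right) \left(5 - -4\right) \left(-20\right) = 3 \cdot 5 \cdot 4 \left(5 + 4\right) \left(-20\right) = 3 \cdot 5 \cdot 4 \cdot 9 \left(-20\right) = 3 \cdot 180 \left(-20\right) = 540 \left(-20\right) = -10800$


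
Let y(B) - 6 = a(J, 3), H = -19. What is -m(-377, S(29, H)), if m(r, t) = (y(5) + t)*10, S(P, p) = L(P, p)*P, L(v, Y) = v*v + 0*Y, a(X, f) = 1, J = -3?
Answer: -243960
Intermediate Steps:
L(v, Y) = v² (L(v, Y) = v² + 0 = v²)
y(B) = 7 (y(B) = 6 + 1 = 7)
S(P, p) = P³ (S(P, p) = P²*P = P³)
m(r, t) = 70 + 10*t (m(r, t) = (7 + t)*10 = 70 + 10*t)
-m(-377, S(29, H)) = -(70 + 10*29³) = -(70 + 10*24389) = -(70 + 243890) = -1*243960 = -243960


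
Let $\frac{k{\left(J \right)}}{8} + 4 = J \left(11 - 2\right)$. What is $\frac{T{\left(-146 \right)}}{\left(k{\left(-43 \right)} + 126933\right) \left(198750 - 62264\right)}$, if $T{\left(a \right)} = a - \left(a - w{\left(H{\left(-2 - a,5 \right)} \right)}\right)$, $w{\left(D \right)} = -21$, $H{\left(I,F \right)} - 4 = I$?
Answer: $- \frac{3}{2413949890} \approx -1.2428 \cdot 10^{-9}$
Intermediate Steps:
$H{\left(I,F \right)} = 4 + I$
$k{\left(J \right)} = -32 + 72 J$ ($k{\left(J \right)} = -32 + 8 J \left(11 - 2\right) = -32 + 8 J 9 = -32 + 8 \cdot 9 J = -32 + 72 J$)
$T{\left(a \right)} = -21$ ($T{\left(a \right)} = a - \left(21 + a\right) = -21$)
$\frac{T{\left(-146 \right)}}{\left(k{\left(-43 \right)} + 126933\right) \left(198750 - 62264\right)} = - \frac{21}{\left(\left(-32 + 72 \left(-43\right)\right) + 126933\right) \left(198750 - 62264\right)} = - \frac{21}{\left(\left(-32 - 3096\right) + 126933\right) 136486} = - \frac{21}{\left(-3128 + 126933\right) 136486} = - \frac{21}{123805 \cdot 136486} = - \frac{21}{16897649230} = \left(-21\right) \frac{1}{16897649230} = - \frac{3}{2413949890}$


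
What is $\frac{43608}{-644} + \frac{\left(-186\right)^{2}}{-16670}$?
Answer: $- \frac{4071876}{58345} \approx -69.79$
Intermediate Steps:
$\frac{43608}{-644} + \frac{\left(-186\right)^{2}}{-16670} = 43608 \left(- \frac{1}{644}\right) + 34596 \left(- \frac{1}{16670}\right) = - \frac{474}{7} - \frac{17298}{8335} = - \frac{4071876}{58345}$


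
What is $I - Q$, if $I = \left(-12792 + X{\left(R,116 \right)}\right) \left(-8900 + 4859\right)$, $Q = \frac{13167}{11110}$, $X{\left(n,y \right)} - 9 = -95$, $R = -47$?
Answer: $\frac{52560396783}{1010} \approx 5.204 \cdot 10^{7}$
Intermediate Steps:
$X{\left(n,y \right)} = -86$ ($X{\left(n,y \right)} = 9 - 95 = -86$)
$Q = \frac{1197}{1010}$ ($Q = 13167 \cdot \frac{1}{11110} = \frac{1197}{1010} \approx 1.1851$)
$I = 52039998$ ($I = \left(-12792 - 86\right) \left(-8900 + 4859\right) = \left(-12878\right) \left(-4041\right) = 52039998$)
$I - Q = 52039998 - \frac{1197}{1010} = \frac{52560396783}{1010}$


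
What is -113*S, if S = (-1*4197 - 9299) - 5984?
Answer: 2201240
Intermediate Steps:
S = -19480 (S = (-4197 - 9299) - 5984 = -13496 - 5984 = -19480)
-113*S = -113*(-19480) = 2201240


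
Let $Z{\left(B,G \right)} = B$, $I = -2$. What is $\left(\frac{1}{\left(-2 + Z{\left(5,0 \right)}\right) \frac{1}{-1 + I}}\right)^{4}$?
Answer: $1$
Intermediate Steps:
$\left(\frac{1}{\left(-2 + Z{\left(5,0 \right)}\right) \frac{1}{-1 + I}}\right)^{4} = \left(\frac{1}{\left(-2 + 5\right) \frac{1}{-1 - 2}}\right)^{4} = \left(\frac{1}{3 \frac{1}{-3}}\right)^{4} = \left(\frac{1}{3 \left(- \frac{1}{3}\right)}\right)^{4} = \left(\frac{1}{-1}\right)^{4} = \left(-1\right)^{4} = 1$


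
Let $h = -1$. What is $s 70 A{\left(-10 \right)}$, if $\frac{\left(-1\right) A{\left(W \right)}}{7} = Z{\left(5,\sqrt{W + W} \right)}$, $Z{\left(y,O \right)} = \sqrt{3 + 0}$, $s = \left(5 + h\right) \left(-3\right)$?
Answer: $5880 \sqrt{3} \approx 10184.0$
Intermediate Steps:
$s = -12$ ($s = \left(5 - 1\right) \left(-3\right) = 4 \left(-3\right) = -12$)
$Z{\left(y,O \right)} = \sqrt{3}$
$A{\left(W \right)} = - 7 \sqrt{3}$
$s 70 A{\left(-10 \right)} = \left(-12\right) 70 \left(- 7 \sqrt{3}\right) = - 840 \left(- 7 \sqrt{3}\right) = 5880 \sqrt{3}$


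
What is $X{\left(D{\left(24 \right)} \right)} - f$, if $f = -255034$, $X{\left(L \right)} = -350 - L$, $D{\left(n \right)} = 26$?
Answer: $254658$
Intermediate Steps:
$X{\left(D{\left(24 \right)} \right)} - f = \left(-350 - 26\right) - -255034 = \left(-350 - 26\right) + 255034 = -376 + 255034 = 254658$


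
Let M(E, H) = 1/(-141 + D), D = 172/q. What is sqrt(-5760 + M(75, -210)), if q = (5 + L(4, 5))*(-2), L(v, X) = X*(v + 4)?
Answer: 3*I*sqrt(26468999195)/6431 ≈ 75.895*I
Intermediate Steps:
L(v, X) = X*(4 + v)
q = -90 (q = (5 + 5*(4 + 4))*(-2) = (5 + 5*8)*(-2) = (5 + 40)*(-2) = 45*(-2) = -90)
D = -86/45 (D = 172/(-90) = 172*(-1/90) = -86/45 ≈ -1.9111)
M(E, H) = -45/6431 (M(E, H) = 1/(-141 - 86/45) = 1/(-6431/45) = -45/6431)
sqrt(-5760 + M(75, -210)) = sqrt(-5760 - 45/6431) = sqrt(-37042605/6431) = 3*I*sqrt(26468999195)/6431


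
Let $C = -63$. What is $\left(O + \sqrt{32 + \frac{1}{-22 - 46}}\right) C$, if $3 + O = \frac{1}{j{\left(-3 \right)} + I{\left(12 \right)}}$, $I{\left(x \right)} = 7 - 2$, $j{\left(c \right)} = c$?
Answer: $\frac{315}{2} - \frac{315 \sqrt{1479}}{34} \approx -198.8$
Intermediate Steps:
$I{\left(x \right)} = 5$ ($I{\left(x \right)} = 7 - 2 = 5$)
$O = - \frac{5}{2}$ ($O = -3 + \frac{1}{-3 + 5} = -3 + \frac{1}{2} = - \frac{5}{2} \approx -2.5$)
$\left(O + \sqrt{32 + \frac{1}{-22 - 46}}\right) C = \left(- \frac{5}{2} + \sqrt{32 + \frac{1}{-22 - 46}}\right) \left(-63\right) = \left(- \frac{5}{2} + \sqrt{32 + \frac{1}{-68}}\right) \left(-63\right) = \left(- \frac{5}{2} + \sqrt{32 - \frac{1}{68}}\right) \left(-63\right) = \left(- \frac{5}{2} + \sqrt{\frac{2175}{68}}\right) \left(-63\right) = \left(- \frac{5}{2} + \frac{5 \sqrt{1479}}{34}\right) \left(-63\right) = \frac{315}{2} - \frac{315 \sqrt{1479}}{34}$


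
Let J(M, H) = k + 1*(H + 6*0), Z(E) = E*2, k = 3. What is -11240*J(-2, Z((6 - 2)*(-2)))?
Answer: 146120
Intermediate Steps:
Z(E) = 2*E
J(M, H) = 3 + H (J(M, H) = 3 + 1*(H + 6*0) = 3 + 1*(H + 0) = 3 + 1*H = 3 + H)
-11240*J(-2, Z((6 - 2)*(-2))) = -11240*(3 + 2*((6 - 2)*(-2))) = -11240*(3 + 2*(4*(-2))) = -11240*(3 + 2*(-8)) = -11240*(3 - 16) = -11240*(-13) = 146120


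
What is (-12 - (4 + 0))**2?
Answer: 256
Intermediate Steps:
(-12 - (4 + 0))**2 = (-12 - 1*4)**2 = (-12 - 4)**2 = (-16)**2 = 256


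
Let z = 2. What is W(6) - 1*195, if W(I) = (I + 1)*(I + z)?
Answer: -139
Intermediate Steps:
W(I) = (1 + I)*(2 + I) (W(I) = (I + 1)*(I + 2) = (1 + I)*(2 + I))
W(6) - 1*195 = (2 + 6² + 3*6) - 1*195 = (2 + 36 + 18) - 195 = 56 - 195 = -139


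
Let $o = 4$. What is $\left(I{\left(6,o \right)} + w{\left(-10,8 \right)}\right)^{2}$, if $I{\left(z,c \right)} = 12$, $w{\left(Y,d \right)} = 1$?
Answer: $169$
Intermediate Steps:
$\left(I{\left(6,o \right)} + w{\left(-10,8 \right)}\right)^{2} = \left(12 + 1\right)^{2} = 13^{2} = 169$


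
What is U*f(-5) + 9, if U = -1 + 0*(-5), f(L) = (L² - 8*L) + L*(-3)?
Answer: -71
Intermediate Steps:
f(L) = L² - 11*L (f(L) = (L² - 8*L) - 3*L = L² - 11*L)
U = -1 (U = -1 + 0 = -1)
U*f(-5) + 9 = -(-5)*(-11 - 5) + 9 = -(-5)*(-16) + 9 = -1*80 + 9 = -80 + 9 = -71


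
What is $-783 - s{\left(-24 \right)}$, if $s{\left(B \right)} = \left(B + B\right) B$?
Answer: $-1935$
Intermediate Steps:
$s{\left(B \right)} = 2 B^{2}$ ($s{\left(B \right)} = 2 B B = 2 B^{2}$)
$-783 - s{\left(-24 \right)} = -783 - 2 \left(-24\right)^{2} = -783 - 2 \cdot 576 = -783 - 1152 = -1935$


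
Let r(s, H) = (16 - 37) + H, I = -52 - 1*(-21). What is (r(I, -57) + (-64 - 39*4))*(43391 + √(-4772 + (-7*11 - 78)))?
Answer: -12930518 - 298*I*√4927 ≈ -1.2931e+7 - 20917.0*I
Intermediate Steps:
I = -31 (I = -52 + 21 = -31)
r(s, H) = -21 + H
(r(I, -57) + (-64 - 39*4))*(43391 + √(-4772 + (-7*11 - 78))) = ((-21 - 57) + (-64 - 39*4))*(43391 + √(-4772 + (-7*11 - 78))) = (-78 + (-64 - 156))*(43391 + √(-4772 + (-77 - 78))) = (-78 - 220)*(43391 + √(-4772 - 155)) = -298*(43391 + √(-4927)) = -298*(43391 + I*√4927) = -12930518 - 298*I*√4927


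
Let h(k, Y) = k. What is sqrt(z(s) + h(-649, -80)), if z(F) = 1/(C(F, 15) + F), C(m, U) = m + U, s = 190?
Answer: I*sqrt(101259830)/395 ≈ 25.475*I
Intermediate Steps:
C(m, U) = U + m
z(F) = 1/(15 + 2*F) (z(F) = 1/((15 + F) + F) = 1/(15 + 2*F))
sqrt(z(s) + h(-649, -80)) = sqrt(1/(15 + 2*190) - 649) = sqrt(1/(15 + 380) - 649) = sqrt(1/395 - 649) = sqrt(-256354/395) = I*sqrt(101259830)/395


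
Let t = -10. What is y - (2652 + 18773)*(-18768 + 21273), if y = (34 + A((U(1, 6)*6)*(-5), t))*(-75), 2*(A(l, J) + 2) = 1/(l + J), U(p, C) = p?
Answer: -858752385/16 ≈ -5.3672e+7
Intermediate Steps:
A(l, J) = -2 + 1/(2*(J + l)) (A(l, J) = -2 + 1/(2*(l + J)) = -2 + 1/(2*(J + l)))
y = -38385/16 (y = (34 + (1/2 - 2*(-10) - 2*1*6*(-5))/(-10 + (1*6)*(-5)))*(-75) = (34 + (1/2 + 20 - 12*(-5))/(-10 + 6*(-5)))*(-75) = (34 + (1/2 + 20 - 2*(-30))/(-10 - 30))*(-75) = (34 + (1/2 + 20 + 60)/(-40))*(-75) = (34 - 1/40*161/2)*(-75) = (34 - 161/80)*(-75) = (2559/80)*(-75) = -38385/16 ≈ -2399.1)
y - (2652 + 18773)*(-18768 + 21273) = -38385/16 - (2652 + 18773)*(-18768 + 21273) = -38385/16 - 21425*2505 = -38385/16 - 1*53669625 = -38385/16 - 53669625 = -858752385/16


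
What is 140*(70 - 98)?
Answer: -3920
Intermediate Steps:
140*(70 - 98) = 140*(-28) = -3920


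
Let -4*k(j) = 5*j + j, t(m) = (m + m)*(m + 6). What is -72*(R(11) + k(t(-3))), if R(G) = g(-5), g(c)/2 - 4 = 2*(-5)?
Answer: -1080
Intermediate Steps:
g(c) = -12 (g(c) = 8 + 2*(2*(-5)) = 8 + 2*(-10) = 8 - 20 = -12)
R(G) = -12
t(m) = 2*m*(6 + m) (t(m) = (2*m)*(6 + m) = 2*m*(6 + m))
k(j) = -3*j/2 (k(j) = -(5*j + j)/4 = -3*j/2)
-72*(R(11) + k(t(-3))) = -72*(-12 - 3*(-3)*(6 - 3)) = -72*(-12 - 3*(-3)*3) = -72*(-12 - 3/2*(-18)) = -72*(-12 + 27) = -72*15 = -1080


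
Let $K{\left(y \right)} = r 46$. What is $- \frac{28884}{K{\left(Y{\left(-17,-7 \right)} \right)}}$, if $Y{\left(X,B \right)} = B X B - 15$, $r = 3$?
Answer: $- \frac{4814}{23} \approx -209.3$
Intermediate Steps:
$Y{\left(X,B \right)} = -15 + X B^{2}$ ($Y{\left(X,B \right)} = X B^{2} - 15 = -15 + X B^{2}$)
$K{\left(y \right)} = 138$ ($K{\left(y \right)} = 3 \cdot 46 = 138$)
$- \frac{28884}{K{\left(Y{\left(-17,-7 \right)} \right)}} = - \frac{28884}{138} = \left(-28884\right) \frac{1}{138} = - \frac{4814}{23}$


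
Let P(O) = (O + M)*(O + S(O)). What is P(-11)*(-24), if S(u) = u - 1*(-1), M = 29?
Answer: 9072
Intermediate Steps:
S(u) = 1 + u (S(u) = u + 1 = 1 + u)
P(O) = (1 + 2*O)*(29 + O) (P(O) = (O + 29)*(O + (1 + O)) = (29 + O)*(1 + 2*O) = (1 + 2*O)*(29 + O))
P(-11)*(-24) = (29 + 2*(-11)² + 59*(-11))*(-24) = (29 + 2*121 - 649)*(-24) = (29 + 242 - 649)*(-24) = -378*(-24) = 9072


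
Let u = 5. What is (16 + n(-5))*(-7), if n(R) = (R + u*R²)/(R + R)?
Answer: -28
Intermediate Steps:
n(R) = (R + 5*R²)/(2*R) (n(R) = (R + 5*R²)/(R + R) = (R + 5*R²)/((2*R)) = (R + 5*R²)*(1/(2*R)) = (R + 5*R²)/(2*R))
(16 + n(-5))*(-7) = (16 + (½ + (5/2)*(-5)))*(-7) = (16 + (½ - 25/2))*(-7) = (16 - 12)*(-7) = 4*(-7) = -28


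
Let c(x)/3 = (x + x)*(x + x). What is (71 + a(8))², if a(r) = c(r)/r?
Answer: 27889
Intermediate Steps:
c(x) = 12*x² (c(x) = 3*((x + x)*(x + x)) = 3*((2*x)*(2*x)) = 3*(4*x²) = 12*x²)
a(r) = 12*r (a(r) = (12*r²)/r = 12*r)
(71 + a(8))² = (71 + 12*8)² = (71 + 96)² = 167² = 27889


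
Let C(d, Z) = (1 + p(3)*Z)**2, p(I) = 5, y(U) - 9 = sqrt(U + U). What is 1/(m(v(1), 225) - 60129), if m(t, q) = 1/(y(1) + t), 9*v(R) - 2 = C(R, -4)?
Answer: -438660950/26376235363461 + sqrt(2)/8792078454487 ≈ -1.6631e-5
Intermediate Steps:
y(U) = 9 + sqrt(2)*sqrt(U) (y(U) = 9 + sqrt(U + U) = 9 + sqrt(2*U) = 9 + sqrt(2)*sqrt(U))
C(d, Z) = (1 + 5*Z)**2
v(R) = 121/3 (v(R) = 2/9 + (1 + 5*(-4))**2/9 = 2/9 + (1 - 20)**2/9 = 2/9 + (1/9)*(-19)**2 = 2/9 + (1/9)*361 = 2/9 + 361/9 = 121/3)
m(t, q) = 1/(9 + t + sqrt(2)) (m(t, q) = 1/((9 + sqrt(2)*sqrt(1)) + t) = 1/((9 + sqrt(2)*1) + t) = 1/((9 + sqrt(2)) + t) = 1/(9 + t + sqrt(2)))
1/(m(v(1), 225) - 60129) = 1/(1/(9 + 121/3 + sqrt(2)) - 60129) = 1/(1/(148/3 + sqrt(2)) - 60129) = 1/(-60129 + 1/(148/3 + sqrt(2)))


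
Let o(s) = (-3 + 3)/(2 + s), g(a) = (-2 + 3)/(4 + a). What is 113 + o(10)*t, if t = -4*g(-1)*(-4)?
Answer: 113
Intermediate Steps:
g(a) = 1/(4 + a)
t = 16/3 (t = -4/(4 - 1)*(-4) = -4/3*(-4) = 16/3 ≈ 5.3333)
o(s) = 0 (o(s) = 0/(2 + s) = 0)
113 + o(10)*t = 113 + 0*(16/3) = 113 + 0 = 113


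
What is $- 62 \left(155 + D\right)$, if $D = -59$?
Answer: $-5952$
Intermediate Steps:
$- 62 \left(155 + D\right) = - 62 \left(155 - 59\right) = \left(-62\right) 96 = -5952$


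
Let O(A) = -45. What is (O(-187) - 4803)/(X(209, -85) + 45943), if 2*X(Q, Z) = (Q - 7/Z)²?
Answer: -35026800/489860167 ≈ -0.071504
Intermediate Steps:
X(Q, Z) = (Q - 7/Z)²/2
(O(-187) - 4803)/(X(209, -85) + 45943) = (-45 - 4803)/((½)*(-7 + 209*(-85))²/(-85)² + 45943) = -4848/((½)*(1/7225)*(-7 - 17765)² + 45943) = -4848/((½)*(1/7225)*(-17772)² + 45943) = -4848/((½)*(1/7225)*315843984 + 45943) = -4848/(157921992/7225 + 45943) = -4848/489860167/7225 = -4848*7225/489860167 = -35026800/489860167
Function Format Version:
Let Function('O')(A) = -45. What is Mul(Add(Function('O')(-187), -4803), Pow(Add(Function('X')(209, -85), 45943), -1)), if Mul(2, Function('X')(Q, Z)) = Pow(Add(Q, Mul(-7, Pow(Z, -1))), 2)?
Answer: Rational(-35026800, 489860167) ≈ -0.071504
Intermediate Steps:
Function('X')(Q, Z) = Mul(Rational(1, 2), Pow(Add(Q, Mul(-7, Pow(Z, -1))), 2))
Mul(Add(Function('O')(-187), -4803), Pow(Add(Function('X')(209, -85), 45943), -1)) = Mul(Add(-45, -4803), Pow(Add(Mul(Rational(1, 2), Pow(-85, -2), Pow(Add(-7, Mul(209, -85)), 2)), 45943), -1)) = Mul(-4848, Pow(Add(Mul(Rational(1, 2), Rational(1, 7225), Pow(Add(-7, -17765), 2)), 45943), -1)) = Mul(-4848, Pow(Add(Mul(Rational(1, 2), Rational(1, 7225), Pow(-17772, 2)), 45943), -1)) = Mul(-4848, Pow(Add(Mul(Rational(1, 2), Rational(1, 7225), 315843984), 45943), -1)) = Mul(-4848, Pow(Add(Rational(157921992, 7225), 45943), -1)) = Mul(-4848, Pow(Rational(489860167, 7225), -1)) = Mul(-4848, Rational(7225, 489860167)) = Rational(-35026800, 489860167)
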